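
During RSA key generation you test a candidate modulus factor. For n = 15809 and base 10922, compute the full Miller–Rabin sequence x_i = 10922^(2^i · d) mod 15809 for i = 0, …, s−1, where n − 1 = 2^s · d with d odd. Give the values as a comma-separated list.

n − 1 = 15808 = 2^6 · 247, so s = 6 and d = 247.
x_0 = 10922^247 mod 15809 = 8659.
x_1 = 8659^2 mod 15809 = 12003.
x_2 = 12003^2 mod 15809 = 4592.
x_3 = 4592^2 mod 15809 = 13067.
x_4 = 13067^2 mod 15809 = 9289.
x_5 = 9289^2 mod 15809 = 15808.

8659, 12003, 4592, 13067, 9289, 15808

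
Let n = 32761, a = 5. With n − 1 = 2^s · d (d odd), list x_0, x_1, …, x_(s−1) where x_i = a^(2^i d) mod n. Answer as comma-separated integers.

11585, 23169, 13576

n − 1 = 32760 = 2^3 · 4095, so s = 3 and d = 4095.
x_0 = 5^4095 mod 32761 = 11585.
x_1 = 11585^2 mod 32761 = 23169.
x_2 = 23169^2 mod 32761 = 13576.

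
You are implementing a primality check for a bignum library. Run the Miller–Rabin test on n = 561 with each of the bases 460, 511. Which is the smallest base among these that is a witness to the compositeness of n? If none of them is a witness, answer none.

none

n − 1 = 560 = 2^4 · 35, so s = 4 and d = 35.
Base 460: x_0 = 460^35 mod 561 = 1. x_0 = 1, so 460 is not a witness.
Base 511: x_0 = 511^35 mod 561 = 1. x_0 = 1, so 511 is not a witness.
No listed base is a witness for 561.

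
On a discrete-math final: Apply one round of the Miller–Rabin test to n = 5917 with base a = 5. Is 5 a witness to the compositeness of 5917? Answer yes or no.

yes

n − 1 = 5916 = 2^2 · 1479, so s = 2 and d = 1479.
x_0 = 5^1479 mod 5917 = 2467.
x_0 is neither 1 nor 5916, so continue squaring.
x_1 = 2467^2 mod 5917 = 3413.
Reached i = s−1 = 1 without hitting −1: 5 is a Miller–Rabin witness and 5917 is composite.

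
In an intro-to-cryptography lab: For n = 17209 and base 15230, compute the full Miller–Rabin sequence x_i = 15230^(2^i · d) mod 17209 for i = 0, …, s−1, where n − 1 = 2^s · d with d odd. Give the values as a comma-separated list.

6557, 6167, 17208

n − 1 = 17208 = 2^3 · 2151, so s = 3 and d = 2151.
x_0 = 15230^2151 mod 17209 = 6557.
x_1 = 6557^2 mod 17209 = 6167.
x_2 = 6167^2 mod 17209 = 17208.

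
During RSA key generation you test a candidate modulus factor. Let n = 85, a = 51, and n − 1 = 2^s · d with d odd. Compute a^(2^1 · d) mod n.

n − 1 = 84 = 2^2 · 21, so s = 2 and d = 21.
x_0 = 51^21 mod 85 = 51.
x_1 = 51^2 mod 85 = 51.

51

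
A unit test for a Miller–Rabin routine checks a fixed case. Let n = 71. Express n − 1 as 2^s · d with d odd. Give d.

Halving: 70 → 35; 35 is odd.
So 70 = 2^1 · 35.

35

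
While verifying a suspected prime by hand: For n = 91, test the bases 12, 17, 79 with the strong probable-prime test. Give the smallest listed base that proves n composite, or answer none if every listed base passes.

none

n − 1 = 90 = 2^1 · 45, so s = 1 and d = 45.
Base 12: x_0 = 12^45 mod 91 = 90. x_0 = 90 ≡ −1, so 12 is not a witness.
Base 17: x_0 = 17^45 mod 91 = 90. x_0 = 90 ≡ −1, so 17 is not a witness.
Base 79: x_0 = 79^45 mod 91 = 1. x_0 = 1, so 79 is not a witness.
No listed base is a witness for 91.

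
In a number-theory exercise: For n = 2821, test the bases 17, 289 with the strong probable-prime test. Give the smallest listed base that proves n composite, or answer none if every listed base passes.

none

n − 1 = 2820 = 2^2 · 705, so s = 2 and d = 705.
Base 17: x_0 = 17^705 mod 2821 = 2820. x_0 = 2820 ≡ −1, so 17 is not a witness.
Base 289: x_0 = 289^705 mod 2821 = 1. x_0 = 1, so 289 is not a witness.
No listed base is a witness for 2821.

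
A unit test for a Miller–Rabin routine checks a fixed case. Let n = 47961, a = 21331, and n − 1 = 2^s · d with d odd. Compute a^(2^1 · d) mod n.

n − 1 = 47960 = 2^3 · 5995, so s = 3 and d = 5995.
x_0 = 21331^5995 mod 47961 = 46972.
x_1 = 46972^2 mod 47961 = 18901.

18901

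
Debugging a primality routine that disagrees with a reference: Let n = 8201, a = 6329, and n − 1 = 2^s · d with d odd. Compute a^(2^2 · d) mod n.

n − 1 = 8200 = 2^3 · 1025, so s = 3 and d = 1025.
x_0 = 6329^1025 mod 8201 = 2790.
x_1 = 2790^2 mod 8201 = 1351.
x_2 = 1351^2 mod 8201 = 4579.

4579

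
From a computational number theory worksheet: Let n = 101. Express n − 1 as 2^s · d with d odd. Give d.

Halving: 100 → 50 → 25; 25 is odd.
So 100 = 2^2 · 25.

25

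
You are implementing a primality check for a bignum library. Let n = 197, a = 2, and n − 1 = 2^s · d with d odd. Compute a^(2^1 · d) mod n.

196

n − 1 = 196 = 2^2 · 49, so s = 2 and d = 49.
x_0 = 2^49 mod 197 = 183.
x_1 = 183^2 mod 197 = 196.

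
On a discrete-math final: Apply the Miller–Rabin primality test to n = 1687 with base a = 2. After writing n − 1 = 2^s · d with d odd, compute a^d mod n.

8

n − 1 = 1686 = 2^1 · 843, so s = 1 and d = 843.
Repeated squaring mod 1687: 2^1 ≡ 2, 2^2 ≡ 4, 2^4 ≡ 16, 2^8 ≡ 256, 2^16 ≡ 1430, 2^32 ≡ 256, 2^64 ≡ 1430, 2^128 ≡ 256, 2^256 ≡ 1430, 2^512 ≡ 256.
843 = 512 + 256 + 64 + 8 + 2 + 1, so 2^843 ≡ 256·1430·1430·256·4·2 ≡ 8 (mod 1687).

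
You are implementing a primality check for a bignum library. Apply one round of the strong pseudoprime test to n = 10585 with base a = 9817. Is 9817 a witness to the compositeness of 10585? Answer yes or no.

n − 1 = 10584 = 2^3 · 1323, so s = 3 and d = 1323.
By repeated squaring, 9817^1323 ≡ 2163 (mod 10585).
x_0 = 9817^1323 mod 10585 = 2163.
x_0 is neither 1 nor 10584, so continue squaring.
x_1 = 2163^2 mod 10585 = 10584.
x_1 ≡ −1, so 9817 is not a witness.

no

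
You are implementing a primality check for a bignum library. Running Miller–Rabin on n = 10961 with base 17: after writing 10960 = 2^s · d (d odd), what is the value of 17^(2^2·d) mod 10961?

n − 1 = 10960 = 2^4 · 685, so s = 4 and d = 685.
Repeated squaring mod 10961: 17^1 ≡ 17, 17^2 ≡ 289, 17^4 ≡ 6794, 17^8 ≡ 1665, 17^16 ≡ 10053, 17^32 ≡ 2389, 17^64 ≡ 7601, 17^128 ≡ 10731, 17^256 ≡ 9056, 17^512 ≡ 934.
685 = 512 + 128 + 32 + 8 + 4 + 1, so 17^685 ≡ 934·10731·2389·1665·6794·17 ≡ 4386 (mod 10961).
x_0 = 4386.
x_1 = 4386^2 mod 10961 = 441.
x_2 = 441^2 mod 10961 = 8144.

8144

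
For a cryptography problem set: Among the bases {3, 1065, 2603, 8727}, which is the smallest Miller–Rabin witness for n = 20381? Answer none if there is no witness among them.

3

n − 1 = 20380 = 2^2 · 5095, so s = 2 and d = 5095.
Base 3: x_0 = 3^5095 mod 20381 = 2473. x_0 is neither 1 nor 20380, so continue squaring. x_1 = 2473^2 mod 20381 = 1429. Reached i = s−1 = 1 without hitting −1: 3 is a Miller–Rabin witness and 20381 is composite.
Base 1065: x_0 = 1065^5095 mod 20381 = 8029. x_0 is neither 1 nor 20380, so continue squaring. x_1 = 8029^2 mod 20381 = 20119. Reached i = s−1 = 1 without hitting −1: 1065 is a Miller–Rabin witness and 20381 is composite.
Base 2603: x_0 = 2603^5095 mod 20381 = 17227. x_0 is neither 1 nor 20380, so continue squaring. x_1 = 17227^2 mod 20381 = 1788. Reached i = s−1 = 1 without hitting −1: 2603 is a Miller–Rabin witness and 20381 is composite.
Base 8727: x_0 = 8727^5095 mod 20381 = 12598. x_0 is neither 1 nor 20380, so continue squaring. x_1 = 12598^2 mod 20381 = 2757. Reached i = s−1 = 1 without hitting −1: 8727 is a Miller–Rabin witness and 20381 is composite.
The smallest witness among the given bases is 3.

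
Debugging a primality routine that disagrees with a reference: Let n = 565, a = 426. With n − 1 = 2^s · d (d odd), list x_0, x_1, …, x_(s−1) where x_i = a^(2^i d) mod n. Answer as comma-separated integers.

n − 1 = 564 = 2^2 · 141, so s = 2 and d = 141.
x_0 = 426^141 mod 565 = 26.
x_1 = 26^2 mod 565 = 111.

26, 111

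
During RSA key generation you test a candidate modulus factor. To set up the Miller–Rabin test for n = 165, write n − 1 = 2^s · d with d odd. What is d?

41

Halving: 164 → 82 → 41; 41 is odd.
So 164 = 2^2 · 41.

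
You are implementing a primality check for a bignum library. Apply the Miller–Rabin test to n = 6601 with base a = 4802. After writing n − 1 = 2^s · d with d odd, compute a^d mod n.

5544

n − 1 = 6600 = 2^3 · 825, so s = 3 and d = 825.
4802^825 mod 6601 = 5544.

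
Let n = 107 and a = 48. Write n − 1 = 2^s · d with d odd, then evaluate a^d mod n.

n − 1 = 106 = 2^1 · 53, so s = 1 and d = 53.
48^53 mod 107 = 1.

1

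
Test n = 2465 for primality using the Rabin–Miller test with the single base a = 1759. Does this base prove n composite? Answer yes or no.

n − 1 = 2464 = 2^5 · 77, so s = 5 and d = 77.
x_0 = 1759^77 mod 2465 = 2134.
x_0 is neither 1 nor 2464, so continue squaring.
x_1 = 2134^2 mod 2465 = 1101.
x_2 = 1101^2 mod 2465 = 1886.
x_3 = 1886^2 mod 2465 = 1.
x_3 = 1 but x_2 ≠ ±1, a nontrivial square root of 1 — 1759 is a witness and 2465 is composite.

yes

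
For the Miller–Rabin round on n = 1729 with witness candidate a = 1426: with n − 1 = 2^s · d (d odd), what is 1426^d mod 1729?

1483

n − 1 = 1728 = 2^6 · 27, so s = 6 and d = 27.
Repeated squaring mod 1729: 1426^1 ≡ 1426, 1426^2 ≡ 172, 1426^4 ≡ 191, 1426^8 ≡ 172, 1426^16 ≡ 191.
27 = 16 + 8 + 2 + 1, so 1426^27 ≡ 191·172·172·1426 ≡ 1483 (mod 1729).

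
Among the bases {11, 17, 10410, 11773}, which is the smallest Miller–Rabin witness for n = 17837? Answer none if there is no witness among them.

n − 1 = 17836 = 2^2 · 4459, so s = 2 and d = 4459.
Base 11: x_0 = 11^4459 mod 17837 = 681. x_0 is neither 1 nor 17836, so continue squaring. x_1 = 681^2 mod 17837 = 17836. x_1 ≡ −1, so 11 is not a witness.
Base 17: x_0 = 17^4459 mod 17837 = 17836. x_0 = 17836 ≡ −1, so 17 is not a witness.
Base 10410: x_0 = 10410^4459 mod 17837 = 17156. x_0 is neither 1 nor 17836, so continue squaring. x_1 = 17156^2 mod 17837 = 17836. x_1 ≡ −1, so 10410 is not a witness.
Base 11773: x_0 = 11773^4459 mod 17837 = 1. x_0 = 1, so 11773 is not a witness.
No listed base is a witness for 17837.

none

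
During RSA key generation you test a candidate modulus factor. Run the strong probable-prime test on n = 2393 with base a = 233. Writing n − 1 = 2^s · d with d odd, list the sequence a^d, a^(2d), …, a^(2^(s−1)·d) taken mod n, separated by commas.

2392, 1, 1

n − 1 = 2392 = 2^3 · 299, so s = 3 and d = 299.
x_0 = 233^299 mod 2393 = 2392.
x_1 = 2392^2 mod 2393 = 1.
x_2 = 1^2 mod 2393 = 1.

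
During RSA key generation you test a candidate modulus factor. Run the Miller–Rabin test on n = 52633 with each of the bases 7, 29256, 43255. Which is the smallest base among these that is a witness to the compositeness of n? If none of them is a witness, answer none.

7

n − 1 = 52632 = 2^3 · 6579, so s = 3 and d = 6579.
Base 7: x_0 = 7^6579 mod 52633 = 17717. x_0 is neither 1 nor 52632, so continue squaring. x_1 = 17717^2 mod 52633 = 41510. x_2 = 41510^2 mod 52633 = 33579. Reached i = s−1 = 2 without hitting −1: 7 is a Miller–Rabin witness and 52633 is composite.
Base 29256: x_0 = 29256^6579 mod 52633 = 10198. x_0 is neither 1 nor 52632, so continue squaring. x_1 = 10198^2 mod 52633 = 49029. x_2 = 49029^2 mod 52633 = 41098. Reached i = s−1 = 2 without hitting −1: 29256 is a Miller–Rabin witness and 52633 is composite.
Base 43255: x_0 = 43255^6579 mod 52633 = 25236. x_0 is neither 1 nor 52632, so continue squaring. x_1 = 25236^2 mod 52633 = 49029. x_2 = 49029^2 mod 52633 = 41098. Reached i = s−1 = 2 without hitting −1: 43255 is a Miller–Rabin witness and 52633 is composite.
The smallest witness among the given bases is 7.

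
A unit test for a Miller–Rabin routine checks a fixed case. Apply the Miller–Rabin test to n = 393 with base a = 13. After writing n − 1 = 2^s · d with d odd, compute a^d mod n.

55

n − 1 = 392 = 2^3 · 49, so s = 3 and d = 49.
13^49 mod 393 = 55.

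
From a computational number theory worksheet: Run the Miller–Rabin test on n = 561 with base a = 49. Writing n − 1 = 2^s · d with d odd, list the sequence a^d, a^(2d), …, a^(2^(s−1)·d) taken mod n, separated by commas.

n − 1 = 560 = 2^4 · 35, so s = 4 and d = 35.
x_0 = 49^35 mod 561 = 298.
x_1 = 298^2 mod 561 = 166.
x_2 = 166^2 mod 561 = 67.
x_3 = 67^2 mod 561 = 1.

298, 166, 67, 1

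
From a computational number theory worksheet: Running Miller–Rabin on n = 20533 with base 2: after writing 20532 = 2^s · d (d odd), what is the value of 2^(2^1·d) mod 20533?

20532

n − 1 = 20532 = 2^2 · 5133, so s = 2 and d = 5133.
x_0 = 2^5133 mod 20533 = 11241.
x_1 = 11241^2 mod 20533 = 20532.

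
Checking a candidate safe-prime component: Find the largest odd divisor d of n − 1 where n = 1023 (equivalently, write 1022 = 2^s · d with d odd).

Halving: 1022 → 511; 511 is odd.
So 1022 = 2^1 · 511.

511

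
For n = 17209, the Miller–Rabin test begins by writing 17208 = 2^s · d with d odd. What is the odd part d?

2151

Halving: 17208 → 8604 → 4302 → 2151; 2151 is odd.
So 17208 = 2^3 · 2151.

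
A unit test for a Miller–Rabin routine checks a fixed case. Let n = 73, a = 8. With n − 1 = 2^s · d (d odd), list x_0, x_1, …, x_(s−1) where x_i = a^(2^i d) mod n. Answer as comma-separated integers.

n − 1 = 72 = 2^3 · 9, so s = 3 and d = 9.
x_0 = 8^9 mod 73 = 1.
x_1 = 1^2 mod 73 = 1.
x_2 = 1^2 mod 73 = 1.

1, 1, 1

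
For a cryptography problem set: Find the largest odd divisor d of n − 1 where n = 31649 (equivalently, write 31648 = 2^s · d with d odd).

989

Halving: 31648 → 15824 → 7912 → 3956 → 1978 → 989; 989 is odd.
So 31648 = 2^5 · 989.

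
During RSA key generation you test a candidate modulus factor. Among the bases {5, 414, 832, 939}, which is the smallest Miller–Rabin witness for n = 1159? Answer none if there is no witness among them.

n − 1 = 1158 = 2^1 · 579, so s = 1 and d = 579.
Base 5: x_0 = 5^579 mod 1159 = 942. x_0 ∉ {1, 1158} and s = 1, so 5 is a Miller–Rabin witness and 1159 is composite.
Base 414: x_0 = 414^579 mod 1159 = 487. x_0 ∉ {1, 1158} and s = 1, so 414 is a Miller–Rabin witness and 1159 is composite.
Base 832: x_0 = 832^579 mod 1159 = 468. x_0 ∉ {1, 1158} and s = 1, so 832 is a Miller–Rabin witness and 1159 is composite.
Base 939: x_0 = 939^579 mod 1159 = 455. x_0 ∉ {1, 1158} and s = 1, so 939 is a Miller–Rabin witness and 1159 is composite.
The smallest witness among the given bases is 5.

5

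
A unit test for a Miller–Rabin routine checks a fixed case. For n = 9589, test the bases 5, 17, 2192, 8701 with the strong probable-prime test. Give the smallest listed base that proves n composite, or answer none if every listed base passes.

5

n − 1 = 9588 = 2^2 · 2397, so s = 2 and d = 2397.
Base 5: x_0 = 5^2397 mod 9589 = 7994. x_0 is neither 1 nor 9588, so continue squaring. x_1 = 7994^2 mod 9589 = 2940. Reached i = s−1 = 1 without hitting −1: 5 is a Miller–Rabin witness and 9589 is composite.
Base 17: x_0 = 17^2397 mod 9589 = 6246. x_0 is neither 1 nor 9588, so continue squaring. x_1 = 6246^2 mod 9589 = 4464. Reached i = s−1 = 1 without hitting −1: 17 is a Miller–Rabin witness and 9589 is composite.
Base 2192: x_0 = 2192^2397 mod 9589 = 429. x_0 is neither 1 nor 9588, so continue squaring. x_1 = 429^2 mod 9589 = 1850. Reached i = s−1 = 1 without hitting −1: 2192 is a Miller–Rabin witness and 9589 is composite.
Base 8701: x_0 = 8701^2397 mod 9589 = 4966. x_0 is neither 1 nor 9588, so continue squaring. x_1 = 4966^2 mod 9589 = 7837. Reached i = s−1 = 1 without hitting −1: 8701 is a Miller–Rabin witness and 9589 is composite.
The smallest witness among the given bases is 5.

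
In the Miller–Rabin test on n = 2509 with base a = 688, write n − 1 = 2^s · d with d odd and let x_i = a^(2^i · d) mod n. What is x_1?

1

n − 1 = 2508 = 2^2 · 627, so s = 2 and d = 627.
x_0 = 688^627 mod 2509 = 2508.
x_1 = 2508^2 mod 2509 = 1.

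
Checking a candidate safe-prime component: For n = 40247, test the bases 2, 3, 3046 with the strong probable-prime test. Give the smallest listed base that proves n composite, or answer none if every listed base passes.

n − 1 = 40246 = 2^1 · 20123, so s = 1 and d = 20123.
Base 2: x_0 = 2^20123 mod 40247 = 8073. x_0 ∉ {1, 40246} and s = 1, so 2 is a Miller–Rabin witness and 40247 is composite.
Base 3: x_0 = 3^20123 mod 40247 = 39092. x_0 ∉ {1, 40246} and s = 1, so 3 is a Miller–Rabin witness and 40247 is composite.
Base 3046: x_0 = 3046^20123 mod 40247 = 35818. x_0 ∉ {1, 40246} and s = 1, so 3046 is a Miller–Rabin witness and 40247 is composite.
The smallest witness among the given bases is 2.

2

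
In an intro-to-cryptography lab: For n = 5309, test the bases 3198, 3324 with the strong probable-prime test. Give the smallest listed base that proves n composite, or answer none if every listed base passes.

none

n − 1 = 5308 = 2^2 · 1327, so s = 2 and d = 1327.
Base 3198: x_0 = 3198^1327 mod 5309 = 3505. x_0 is neither 1 nor 5308, so continue squaring. x_1 = 3505^2 mod 5309 = 5308. x_1 ≡ −1, so 3198 is not a witness.
Base 3324: x_0 = 3324^1327 mod 5309 = 1. x_0 = 1, so 3324 is not a witness.
No listed base is a witness for 5309.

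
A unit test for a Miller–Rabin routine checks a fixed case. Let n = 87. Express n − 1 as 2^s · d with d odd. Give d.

Halving: 86 → 43; 43 is odd.
So 86 = 2^1 · 43.

43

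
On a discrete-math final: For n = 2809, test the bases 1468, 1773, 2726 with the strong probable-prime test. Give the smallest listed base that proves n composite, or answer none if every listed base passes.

1773

n − 1 = 2808 = 2^3 · 351, so s = 3 and d = 351.
Base 1468: x_0 = 1468^351 mod 2809 = 2808. x_0 = 2808 ≡ −1, so 1468 is not a witness.
Base 1773: x_0 = 1773^351 mod 2809 = 1167. x_0 is neither 1 nor 2808, so continue squaring. x_1 = 1167^2 mod 2809 = 2333. x_2 = 2333^2 mod 2809 = 1856. Reached i = s−1 = 2 without hitting −1: 1773 is a Miller–Rabin witness and 2809 is composite.
Base 2726: x_0 = 2726^351 mod 2809 = 1885. x_0 is neither 1 nor 2808, so continue squaring. x_1 = 1885^2 mod 2809 = 2649. x_2 = 2649^2 mod 2809 = 319. Reached i = s−1 = 2 without hitting −1: 2726 is a Miller–Rabin witness and 2809 is composite.
The smallest witness among the given bases is 1773.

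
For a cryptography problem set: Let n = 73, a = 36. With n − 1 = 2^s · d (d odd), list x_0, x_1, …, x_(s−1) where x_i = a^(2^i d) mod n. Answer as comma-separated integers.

72, 1, 1

n − 1 = 72 = 2^3 · 9, so s = 3 and d = 9.
x_0 = 36^9 mod 73 = 72.
x_1 = 72^2 mod 73 = 1.
x_2 = 1^2 mod 73 = 1.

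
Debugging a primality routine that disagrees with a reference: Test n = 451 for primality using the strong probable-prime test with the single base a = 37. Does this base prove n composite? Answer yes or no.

no

n − 1 = 450 = 2^1 · 225, so s = 1 and d = 225.
x_0 = 37^225 mod 451 = 1.
x_0 = 1, so 37 is not a witness.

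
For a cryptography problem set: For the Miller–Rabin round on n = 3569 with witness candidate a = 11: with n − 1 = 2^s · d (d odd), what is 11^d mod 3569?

563

n − 1 = 3568 = 2^4 · 223, so s = 4 and d = 223.
By repeated squaring, 11^223 ≡ 563 (mod 3569).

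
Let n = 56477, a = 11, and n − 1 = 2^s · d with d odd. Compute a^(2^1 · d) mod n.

1

n − 1 = 56476 = 2^2 · 14119, so s = 2 and d = 14119.
Repeated squaring mod 56477: 11^1 ≡ 11, 11^2 ≡ 121, 11^4 ≡ 14641, 11^8 ≡ 28666, 11^16 ≡ 55683, 11^32 ≡ 9189, 11^64 ≡ 4606, 11^128 ≡ 36361, 11^256 ≡ 52228, 11^512 ≡ 37838, 11^1024 ≡ 22294, 11^2048 ≡ 24836, 11^4096 ≡ 41579, 11^8192 ≡ 52271.
14119 = 8192 + 4096 + 1024 + 512 + 256 + 32 + 4 + 2 + 1, so 11^14119 ≡ 52271·41579·22294·37838·52228·9189·14641·121·11 ≡ 56476 (mod 56477).
x_0 = 56476.
x_1 = 56476^2 mod 56477 = 1.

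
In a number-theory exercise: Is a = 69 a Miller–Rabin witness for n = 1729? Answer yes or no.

n − 1 = 1728 = 2^6 · 27, so s = 6 and d = 27.
x_0 = 69^27 mod 1729 = 1728.
x_0 = 1728 ≡ −1, so 69 is not a witness.

no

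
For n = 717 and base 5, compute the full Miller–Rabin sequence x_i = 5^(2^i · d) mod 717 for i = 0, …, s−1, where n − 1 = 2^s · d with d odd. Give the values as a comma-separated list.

509, 244

n − 1 = 716 = 2^2 · 179, so s = 2 and d = 179.
x_0 = 5^179 mod 717 = 509.
x_1 = 509^2 mod 717 = 244.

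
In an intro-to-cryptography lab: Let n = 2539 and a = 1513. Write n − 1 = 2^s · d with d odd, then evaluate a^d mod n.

2538

n − 1 = 2538 = 2^1 · 1269, so s = 1 and d = 1269.
Repeated squaring mod 2539: 1513^1 ≡ 1513, 1513^2 ≡ 1530, 1513^4 ≡ 2481, 1513^8 ≡ 825, 1513^16 ≡ 173, 1513^32 ≡ 2000, 1513^64 ≡ 1075, 1513^128 ≡ 380, 1513^256 ≡ 2216, 1513^512 ≡ 230, 1513^1024 ≡ 2120.
1269 = 1024 + 128 + 64 + 32 + 16 + 4 + 1, so 1513^1269 ≡ 2120·380·1075·2000·173·2481·1513 ≡ 2538 (mod 2539).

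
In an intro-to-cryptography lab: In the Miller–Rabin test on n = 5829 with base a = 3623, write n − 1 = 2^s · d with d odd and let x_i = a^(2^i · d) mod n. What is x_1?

n − 1 = 5828 = 2^2 · 1457, so s = 2 and d = 1457.
x_0 = 3623^1457 mod 5829 = 5537.
x_1 = 5537^2 mod 5829 = 3658.

3658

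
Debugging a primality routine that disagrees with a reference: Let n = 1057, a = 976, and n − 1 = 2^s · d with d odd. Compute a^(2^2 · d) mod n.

n − 1 = 1056 = 2^5 · 33, so s = 5 and d = 33.
x_0 = 976^33 mod 1057 = 979.
x_1 = 979^2 mod 1057 = 799.
x_2 = 799^2 mod 1057 = 1030.

1030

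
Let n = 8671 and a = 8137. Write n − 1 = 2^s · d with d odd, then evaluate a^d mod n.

6044

n − 1 = 8670 = 2^1 · 4335, so s = 1 and d = 4335.
Repeated squaring mod 8671: 8137^1 ≡ 8137, 8137^2 ≡ 7684, 8137^4 ≡ 3017, 8137^8 ≡ 6410, 8137^16 ≡ 4902, 8137^32 ≡ 2263, 8137^64 ≡ 5279, 8137^128 ≡ 7918, 8137^256 ≡ 3394, 8137^512 ≡ 4148, 8137^1024 ≡ 2640, 8137^2048 ≡ 6787, 8137^4096 ≡ 3017.
4335 = 4096 + 128 + 64 + 32 + 8 + 4 + 2 + 1, so 8137^4335 ≡ 3017·7918·5279·2263·6410·3017·7684·8137 ≡ 6044 (mod 8671).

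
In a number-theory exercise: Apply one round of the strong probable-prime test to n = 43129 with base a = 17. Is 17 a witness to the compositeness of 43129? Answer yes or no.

yes

n − 1 = 43128 = 2^3 · 5391, so s = 3 and d = 5391.
Repeated squaring mod 43129: 17^1 ≡ 17, 17^2 ≡ 289, 17^4 ≡ 40392, 17^8 ≡ 29852, 17^16 ≡ 10506, 17^32 ≡ 8925, 17^64 ≡ 39491, 17^128 ≡ 37570, 17^256 ≡ 22117, 17^512 ≡ 35700, 17^1024 ≡ 28050, 17^2048 ≡ 153, 17^4096 ≡ 23409.
5391 = 4096 + 1024 + 256 + 8 + 4 + 2 + 1, so 17^5391 ≡ 23409·28050·22117·29852·40392·289·17 ≡ 22763 (mod 43129).
x_0 = 17^5391 mod 43129 = 22763.
x_0 is neither 1 nor 43128, so continue squaring.
x_1 = 22763^2 mod 43129 = 2363.
x_2 = 2363^2 mod 43129 = 20128.
Reached i = s−1 = 2 without hitting −1: 17 is a Miller–Rabin witness and 43129 is composite.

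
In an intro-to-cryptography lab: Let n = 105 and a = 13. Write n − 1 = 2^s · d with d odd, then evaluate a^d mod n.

13

n − 1 = 104 = 2^3 · 13, so s = 3 and d = 13.
13^13 mod 105 = 13.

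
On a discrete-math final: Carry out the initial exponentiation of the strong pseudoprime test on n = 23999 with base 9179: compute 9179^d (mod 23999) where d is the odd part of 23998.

19465

n − 1 = 23998 = 2^1 · 11999, so s = 1 and d = 11999.
By repeated squaring, 9179^11999 ≡ 19465 (mod 23999).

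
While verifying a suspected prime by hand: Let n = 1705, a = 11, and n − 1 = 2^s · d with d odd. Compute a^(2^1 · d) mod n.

n − 1 = 1704 = 2^3 · 213, so s = 3 and d = 213.
Repeated squaring mod 1705: 11^1 ≡ 11, 11^2 ≡ 121, 11^4 ≡ 1001, 11^8 ≡ 1166, 11^16 ≡ 671, 11^32 ≡ 121, 11^64 ≡ 1001, 11^128 ≡ 1166.
213 = 128 + 64 + 16 + 4 + 1, so 11^213 ≡ 1166·1001·671·1001·11 ≡ 1331 (mod 1705).
x_0 = 1331.
x_1 = 1331^2 mod 1705 = 66.

66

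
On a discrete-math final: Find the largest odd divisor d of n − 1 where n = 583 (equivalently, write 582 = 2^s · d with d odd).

Halving: 582 → 291; 291 is odd.
So 582 = 2^1 · 291.

291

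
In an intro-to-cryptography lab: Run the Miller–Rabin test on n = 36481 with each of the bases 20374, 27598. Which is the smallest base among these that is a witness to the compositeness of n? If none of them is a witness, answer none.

n − 1 = 36480 = 2^7 · 285, so s = 7 and d = 285.
Base 20374: x_0 = 20374^285 mod 36481 = 1. x_0 = 1, so 20374 is not a witness.
Base 27598: x_0 = 27598^285 mod 36481 = 36480. x_0 = 36480 ≡ −1, so 27598 is not a witness.
No listed base is a witness for 36481.

none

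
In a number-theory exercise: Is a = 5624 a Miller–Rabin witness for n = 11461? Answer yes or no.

n − 1 = 11460 = 2^2 · 2865, so s = 2 and d = 2865.
x_0 = 5624^2865 mod 11461 = 3112.
x_0 is neither 1 nor 11460, so continue squaring.
x_1 = 3112^2 mod 11461 = 11460.
x_1 ≡ −1, so 5624 is not a witness.

no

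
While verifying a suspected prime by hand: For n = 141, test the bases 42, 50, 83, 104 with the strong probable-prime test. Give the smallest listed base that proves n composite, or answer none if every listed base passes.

n − 1 = 140 = 2^2 · 35, so s = 2 and d = 35.
Base 42: x_0 = 42^35 mod 141 = 18. x_0 is neither 1 nor 140, so continue squaring. x_1 = 18^2 mod 141 = 42. Reached i = s−1 = 1 without hitting −1: 42 is a Miller–Rabin witness and 141 is composite.
Base 50: x_0 = 50^35 mod 141 = 59. x_0 is neither 1 nor 140, so continue squaring. x_1 = 59^2 mod 141 = 97. Reached i = s−1 = 1 without hitting −1: 50 is a Miller–Rabin witness and 141 is composite.
Base 83: x_0 = 83^35 mod 141 = 53. x_0 is neither 1 nor 140, so continue squaring. x_1 = 53^2 mod 141 = 130. Reached i = s−1 = 1 without hitting −1: 83 is a Miller–Rabin witness and 141 is composite.
Base 104: x_0 = 104^35 mod 141 = 62. x_0 is neither 1 nor 140, so continue squaring. x_1 = 62^2 mod 141 = 37. Reached i = s−1 = 1 without hitting −1: 104 is a Miller–Rabin witness and 141 is composite.
The smallest witness among the given bases is 42.

42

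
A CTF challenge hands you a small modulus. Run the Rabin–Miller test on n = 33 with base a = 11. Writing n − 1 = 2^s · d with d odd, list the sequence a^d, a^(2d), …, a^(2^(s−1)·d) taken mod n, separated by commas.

11, 22, 22, 22, 22

n − 1 = 32 = 2^5 · 1, so s = 5 and d = 1.
x_0 = 11^1 mod 33 = 11.
x_1 = 11^2 mod 33 = 22.
x_2 = 22^2 mod 33 = 22.
x_3 = 22^2 mod 33 = 22.
x_4 = 22^2 mod 33 = 22.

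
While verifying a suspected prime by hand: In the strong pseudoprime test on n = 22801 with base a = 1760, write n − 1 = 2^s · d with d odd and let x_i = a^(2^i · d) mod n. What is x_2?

n − 1 = 22800 = 2^4 · 1425, so s = 4 and d = 1425.
x_0 = 1760^1425 mod 22801 = 18423.
x_1 = 18423^2 mod 22801 = 14044.
x_2 = 14044^2 mod 22801 = 5286.

5286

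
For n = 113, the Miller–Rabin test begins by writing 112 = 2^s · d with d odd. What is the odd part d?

Halving: 112 → 56 → 28 → 14 → 7; 7 is odd.
So 112 = 2^4 · 7.

7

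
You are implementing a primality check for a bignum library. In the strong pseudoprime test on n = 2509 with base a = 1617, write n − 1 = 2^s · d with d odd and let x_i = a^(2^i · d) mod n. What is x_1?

363

n − 1 = 2508 = 2^2 · 627, so s = 2 and d = 627.
x_0 = 1617^627 mod 2509 = 1776.
x_1 = 1776^2 mod 2509 = 363.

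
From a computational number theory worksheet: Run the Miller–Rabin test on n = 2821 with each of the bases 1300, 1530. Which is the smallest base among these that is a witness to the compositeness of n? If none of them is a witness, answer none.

n − 1 = 2820 = 2^2 · 705, so s = 2 and d = 705.
Base 1300: x_0 = 1300^705 mod 2821 = 650. x_0 is neither 1 nor 2820, so continue squaring. x_1 = 650^2 mod 2821 = 2171. Reached i = s−1 = 1 without hitting −1: 1300 is a Miller–Rabin witness and 2821 is composite.
Base 1530: x_0 = 1530^705 mod 2821 = 92. x_0 is neither 1 nor 2820, so continue squaring. x_1 = 92^2 mod 2821 = 1. x_1 = 1 but x_0 ≠ ±1, a nontrivial square root of 1 — 1530 is a witness and 2821 is composite.
The smallest witness among the given bases is 1300.

1300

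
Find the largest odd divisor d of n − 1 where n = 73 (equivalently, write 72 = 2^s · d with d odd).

Halving: 72 → 36 → 18 → 9; 9 is odd.
So 72 = 2^3 · 9.

9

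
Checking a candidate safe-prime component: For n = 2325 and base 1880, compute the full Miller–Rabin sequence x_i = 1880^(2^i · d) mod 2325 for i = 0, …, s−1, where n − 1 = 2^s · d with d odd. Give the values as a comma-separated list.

n − 1 = 2324 = 2^2 · 581, so s = 2 and d = 581.
x_0 = 1880^581 mod 2325 = 875.
x_1 = 875^2 mod 2325 = 700.

875, 700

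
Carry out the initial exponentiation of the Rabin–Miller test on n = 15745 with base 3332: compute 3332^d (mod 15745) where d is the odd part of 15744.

n − 1 = 15744 = 2^7 · 123, so s = 7 and d = 123.
3332^123 mod 15745 = 9643.

9643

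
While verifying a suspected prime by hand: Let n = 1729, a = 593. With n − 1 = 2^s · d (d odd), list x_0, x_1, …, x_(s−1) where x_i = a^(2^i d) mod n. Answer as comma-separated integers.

n − 1 = 1728 = 2^6 · 27, so s = 6 and d = 27.
x_0 = 593^27 mod 1729 = 1084.
x_1 = 1084^2 mod 1729 = 1065.
x_2 = 1065^2 mod 1729 = 1.
x_3 = 1^2 mod 1729 = 1.
x_4 = 1^2 mod 1729 = 1.
x_5 = 1^2 mod 1729 = 1.

1084, 1065, 1, 1, 1, 1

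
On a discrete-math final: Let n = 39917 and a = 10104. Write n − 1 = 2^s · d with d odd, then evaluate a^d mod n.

n − 1 = 39916 = 2^2 · 9979, so s = 2 and d = 9979.
10104^9979 mod 39917 = 23991.

23991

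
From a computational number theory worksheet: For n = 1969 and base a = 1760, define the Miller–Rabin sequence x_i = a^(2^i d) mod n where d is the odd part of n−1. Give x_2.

1056

n − 1 = 1968 = 2^4 · 123, so s = 4 and d = 123.
x_0 = 1760^123 mod 1969 = 484.
x_1 = 484^2 mod 1969 = 1914.
x_2 = 1914^2 mod 1969 = 1056.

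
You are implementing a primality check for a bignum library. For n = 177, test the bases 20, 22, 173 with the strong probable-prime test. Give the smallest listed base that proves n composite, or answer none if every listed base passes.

20

n − 1 = 176 = 2^4 · 11, so s = 4 and d = 11.
Base 20: x_0 = 20^11 mod 177 = 116. x_0 is neither 1 nor 176, so continue squaring. x_1 = 116^2 mod 177 = 4. x_2 = 4^2 mod 177 = 16. x_3 = 16^2 mod 177 = 79. Reached i = s−1 = 3 without hitting −1: 20 is a Miller–Rabin witness and 177 is composite.
Base 22: x_0 = 22^11 mod 177 = 166. x_0 is neither 1 nor 176, so continue squaring. x_1 = 166^2 mod 177 = 121. x_2 = 121^2 mod 177 = 127. x_3 = 127^2 mod 177 = 22. Reached i = s−1 = 3 without hitting −1: 22 is a Miller–Rabin witness and 177 is composite.
Base 173: x_0 = 173^11 mod 177 = 65. x_0 is neither 1 nor 176, so continue squaring. x_1 = 65^2 mod 177 = 154. x_2 = 154^2 mod 177 = 175. x_3 = 175^2 mod 177 = 4. Reached i = s−1 = 3 without hitting −1: 173 is a Miller–Rabin witness and 177 is composite.
The smallest witness among the given bases is 20.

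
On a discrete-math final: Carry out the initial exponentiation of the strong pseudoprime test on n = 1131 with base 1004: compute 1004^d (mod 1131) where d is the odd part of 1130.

653

n − 1 = 1130 = 2^1 · 565, so s = 1 and d = 565.
Repeated squaring mod 1131: 1004^1 ≡ 1004, 1004^2 ≡ 295, 1004^4 ≡ 1069, 1004^8 ≡ 451, 1004^16 ≡ 952, 1004^32 ≡ 373, 1004^64 ≡ 16, 1004^128 ≡ 256, 1004^256 ≡ 1069, 1004^512 ≡ 451.
565 = 512 + 32 + 16 + 4 + 1, so 1004^565 ≡ 451·373·952·1069·1004 ≡ 653 (mod 1131).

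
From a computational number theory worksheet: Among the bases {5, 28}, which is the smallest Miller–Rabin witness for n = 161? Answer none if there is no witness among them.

n − 1 = 160 = 2^5 · 5, so s = 5 and d = 5.
Base 5: x_0 = 5^5 mod 161 = 66. x_0 is neither 1 nor 160, so continue squaring. x_1 = 66^2 mod 161 = 9. x_2 = 9^2 mod 161 = 81. x_3 = 81^2 mod 161 = 121. x_4 = 121^2 mod 161 = 151. Reached i = s−1 = 4 without hitting −1: 5 is a Miller–Rabin witness and 161 is composite.
Base 28: x_0 = 28^5 mod 161 = 112. x_0 is neither 1 nor 160, so continue squaring. x_1 = 112^2 mod 161 = 147. x_2 = 147^2 mod 161 = 35. x_3 = 35^2 mod 161 = 98. x_4 = 98^2 mod 161 = 105. Reached i = s−1 = 4 without hitting −1: 28 is a Miller–Rabin witness and 161 is composite.
The smallest witness among the given bases is 5.

5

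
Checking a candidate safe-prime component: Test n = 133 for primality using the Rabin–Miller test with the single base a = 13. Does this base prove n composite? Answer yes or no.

yes

n − 1 = 132 = 2^2 · 33, so s = 2 and d = 33.
x_0 = 13^33 mod 133 = 27.
x_0 is neither 1 nor 132, so continue squaring.
x_1 = 27^2 mod 133 = 64.
Reached i = s−1 = 1 without hitting −1: 13 is a Miller–Rabin witness and 133 is composite.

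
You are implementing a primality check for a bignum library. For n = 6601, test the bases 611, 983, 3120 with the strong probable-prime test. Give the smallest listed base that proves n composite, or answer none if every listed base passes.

none

n − 1 = 6600 = 2^3 · 825, so s = 3 and d = 825.
Base 611: x_0 = 611^825 mod 6601 = 1. x_0 = 1, so 611 is not a witness.
Base 983: x_0 = 983^825 mod 6601 = 6600. x_0 = 6600 ≡ −1, so 983 is not a witness.
Base 3120: x_0 = 3120^825 mod 6601 = 6600. x_0 = 6600 ≡ −1, so 3120 is not a witness.
No listed base is a witness for 6601.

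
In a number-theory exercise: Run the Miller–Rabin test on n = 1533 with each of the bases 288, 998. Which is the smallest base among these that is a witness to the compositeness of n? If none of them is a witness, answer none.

n − 1 = 1532 = 2^2 · 383, so s = 2 and d = 383.
Base 288: x_0 = 288^383 mod 1533 = 582. x_0 is neither 1 nor 1532, so continue squaring. x_1 = 582^2 mod 1533 = 1464. Reached i = s−1 = 1 without hitting −1: 288 is a Miller–Rabin witness and 1533 is composite.
Base 998: x_0 = 998^383 mod 1533 = 149. x_0 is neither 1 nor 1532, so continue squaring. x_1 = 149^2 mod 1533 = 739. Reached i = s−1 = 1 without hitting −1: 998 is a Miller–Rabin witness and 1533 is composite.
The smallest witness among the given bases is 288.

288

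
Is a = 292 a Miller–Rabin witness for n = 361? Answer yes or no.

no

n − 1 = 360 = 2^3 · 45, so s = 3 and d = 45.
Repeated squaring mod 361: 292^1 ≡ 292, 292^2 ≡ 68, 292^4 ≡ 292, 292^8 ≡ 68, 292^16 ≡ 292, 292^32 ≡ 68.
45 = 32 + 8 + 4 + 1, so 292^45 ≡ 68·68·292·292 ≡ 1 (mod 361).
x_0 = 292^45 mod 361 = 1.
x_0 = 1, so 292 is not a witness.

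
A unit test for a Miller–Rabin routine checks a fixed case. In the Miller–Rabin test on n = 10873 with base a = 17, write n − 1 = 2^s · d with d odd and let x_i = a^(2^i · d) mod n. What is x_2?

n − 1 = 10872 = 2^3 · 1359, so s = 3 and d = 1359.
x_0 = 17^1359 mod 10873 = 5236.
x_1 = 5236^2 mod 10873 = 4863.
x_2 = 4863^2 mod 10873 = 10867.

10867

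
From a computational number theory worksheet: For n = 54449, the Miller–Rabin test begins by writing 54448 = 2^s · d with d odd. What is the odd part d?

Halving: 54448 → 27224 → 13612 → 6806 → 3403; 3403 is odd.
So 54448 = 2^4 · 3403.

3403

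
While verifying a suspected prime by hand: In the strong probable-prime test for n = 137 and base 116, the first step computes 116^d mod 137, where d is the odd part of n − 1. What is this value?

41

n − 1 = 136 = 2^3 · 17, so s = 3 and d = 17.
By repeated squaring, 116^17 ≡ 41 (mod 137).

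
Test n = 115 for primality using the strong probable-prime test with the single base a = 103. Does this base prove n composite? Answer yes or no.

n − 1 = 114 = 2^1 · 57, so s = 1 and d = 57.
Repeated squaring mod 115: 103^1 ≡ 103, 103^2 ≡ 29, 103^4 ≡ 36, 103^8 ≡ 31, 103^16 ≡ 41, 103^32 ≡ 71.
57 = 32 + 16 + 8 + 1, so 103^57 ≡ 71·41·31·103 ≡ 63 (mod 115).
x_0 = 103^57 mod 115 = 63.
x_0 ∉ {1, 114} and s = 1, so 103 is a Miller–Rabin witness and 115 is composite.

yes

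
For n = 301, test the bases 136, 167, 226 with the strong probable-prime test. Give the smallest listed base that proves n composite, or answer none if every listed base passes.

167

n − 1 = 300 = 2^2 · 75, so s = 2 and d = 75.
Base 136: x_0 = 136^75 mod 301 = 300. x_0 = 300 ≡ −1, so 136 is not a witness.
Base 167: x_0 = 167^75 mod 301 = 41. x_0 is neither 1 nor 300, so continue squaring. x_1 = 41^2 mod 301 = 176. Reached i = s−1 = 1 without hitting −1: 167 is a Miller–Rabin witness and 301 is composite.
Base 226: x_0 = 226^75 mod 301 = 274. x_0 is neither 1 nor 300, so continue squaring. x_1 = 274^2 mod 301 = 127. Reached i = s−1 = 1 without hitting −1: 226 is a Miller–Rabin witness and 301 is composite.
The smallest witness among the given bases is 167.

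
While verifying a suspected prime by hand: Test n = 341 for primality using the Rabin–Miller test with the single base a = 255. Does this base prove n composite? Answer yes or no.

n − 1 = 340 = 2^2 · 85, so s = 2 and d = 85.
x_0 = 255^85 mod 341 = 87.
x_0 is neither 1 nor 340, so continue squaring.
x_1 = 87^2 mod 341 = 67.
Reached i = s−1 = 1 without hitting −1: 255 is a Miller–Rabin witness and 341 is composite.

yes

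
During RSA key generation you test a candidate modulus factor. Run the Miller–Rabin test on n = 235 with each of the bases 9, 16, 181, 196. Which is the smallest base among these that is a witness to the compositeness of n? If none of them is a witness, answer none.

n − 1 = 234 = 2^1 · 117, so s = 1 and d = 117.
Base 9: x_0 = 9^117 mod 235 = 34. x_0 ∉ {1, 234} and s = 1, so 9 is a Miller–Rabin witness and 235 is composite.
Base 16: x_0 = 16^117 mod 235 = 21. x_0 ∉ {1, 234} and s = 1, so 16 is a Miller–Rabin witness and 235 is composite.
Base 181: x_0 = 181^117 mod 235 = 186. x_0 ∉ {1, 234} and s = 1, so 181 is a Miller–Rabin witness and 235 is composite.
Base 196: x_0 = 196^117 mod 235 = 111. x_0 ∉ {1, 234} and s = 1, so 196 is a Miller–Rabin witness and 235 is composite.
The smallest witness among the given bases is 9.

9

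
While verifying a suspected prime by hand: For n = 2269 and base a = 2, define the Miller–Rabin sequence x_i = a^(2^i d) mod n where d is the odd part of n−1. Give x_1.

n − 1 = 2268 = 2^2 · 567, so s = 2 and d = 567.
x_0 = 2^567 mod 2269 = 1287.
x_1 = 1287^2 mod 2269 = 2268.

2268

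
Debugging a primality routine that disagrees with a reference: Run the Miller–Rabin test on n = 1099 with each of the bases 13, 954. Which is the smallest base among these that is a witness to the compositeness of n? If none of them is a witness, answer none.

n − 1 = 1098 = 2^1 · 549, so s = 1 and d = 549.
Base 13: x_0 = 13^549 mod 1099 = 1098. x_0 = 1098 ≡ −1, so 13 is not a witness.
Base 954: x_0 = 954^549 mod 1099 = 1. x_0 = 1, so 954 is not a witness.
No listed base is a witness for 1099.

none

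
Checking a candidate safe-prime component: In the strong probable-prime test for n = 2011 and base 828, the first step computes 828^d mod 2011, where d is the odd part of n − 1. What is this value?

n − 1 = 2010 = 2^1 · 1005, so s = 1 and d = 1005.
828^1005 mod 2011 = 1.

1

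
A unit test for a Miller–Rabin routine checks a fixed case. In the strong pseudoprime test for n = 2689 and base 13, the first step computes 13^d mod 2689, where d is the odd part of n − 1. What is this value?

n − 1 = 2688 = 2^7 · 21, so s = 7 and d = 21.
13^21 mod 2689 = 491.

491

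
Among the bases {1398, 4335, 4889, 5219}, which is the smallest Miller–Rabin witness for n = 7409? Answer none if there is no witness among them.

n − 1 = 7408 = 2^4 · 463, so s = 4 and d = 463.
Base 1398: x_0 = 1398^463 mod 7409 = 5573. x_0 is neither 1 nor 7408, so continue squaring. x_1 = 5573^2 mod 7409 = 7210. x_2 = 7210^2 mod 7409 = 2556. x_3 = 2556^2 mod 7409 = 5807. Reached i = s−1 = 3 without hitting −1: 1398 is a Miller–Rabin witness and 7409 is composite.
Base 4335: x_0 = 4335^463 mod 7409 = 2754. x_0 is neither 1 nor 7408, so continue squaring. x_1 = 2754^2 mod 7409 = 5109. x_2 = 5109^2 mod 7409 = 7383. x_3 = 7383^2 mod 7409 = 676. Reached i = s−1 = 3 without hitting −1: 4335 is a Miller–Rabin witness and 7409 is composite.
Base 4889: x_0 = 4889^463 mod 7409 = 1005. x_0 is neither 1 nor 7408, so continue squaring. x_1 = 1005^2 mod 7409 = 2401. x_2 = 2401^2 mod 7409 = 599. x_3 = 599^2 mod 7409 = 3169. Reached i = s−1 = 3 without hitting −1: 4889 is a Miller–Rabin witness and 7409 is composite.
Base 5219: x_0 = 5219^463 mod 7409 = 6469. x_0 is neither 1 nor 7408, so continue squaring. x_1 = 6469^2 mod 7409 = 1929. x_2 = 1929^2 mod 7409 = 1723. x_3 = 1723^2 mod 7409 = 5129. Reached i = s−1 = 3 without hitting −1: 5219 is a Miller–Rabin witness and 7409 is composite.
The smallest witness among the given bases is 1398.

1398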